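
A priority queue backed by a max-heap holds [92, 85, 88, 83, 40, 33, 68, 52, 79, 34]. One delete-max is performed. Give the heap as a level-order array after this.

[88, 85, 68, 83, 40, 33, 34, 52, 79]

remove root 92; move last element 34 to root → [34, 85, 88, 83, 40, 33, 68, 52, 79]
34 vs larger child 88 at index 2, swap → [88, 85, 34, 83, 40, 33, 68, 52, 79]
34 vs larger child 68 at index 6, swap → [88, 85, 68, 83, 40, 33, 34, 52, 79]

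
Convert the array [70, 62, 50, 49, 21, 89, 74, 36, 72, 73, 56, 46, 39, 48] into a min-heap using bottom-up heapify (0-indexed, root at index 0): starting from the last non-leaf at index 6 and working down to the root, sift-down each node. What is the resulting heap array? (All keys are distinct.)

[21, 36, 39, 49, 56, 46, 48, 70, 72, 73, 62, 50, 89, 74]

sift down from index 6:
  74 vs only child 48 at index 13, swap → [70, 62, 50, 49, 21, 89, 48, 36, 72, 73, 56, 46, 39, 74]
sift down from index 5:
  89 vs smaller child 39 at index 12, swap → [70, 62, 50, 49, 21, 39, 48, 36, 72, 73, 56, 46, 89, 74]
sift down from index 4: already satisfies heap property
sift down from index 3:
  49 vs smaller child 36 at index 7, swap → [70, 62, 50, 36, 21, 39, 48, 49, 72, 73, 56, 46, 89, 74]
sift down from index 2:
  50 vs smaller child 39 at index 5, swap → [70, 62, 39, 36, 21, 50, 48, 49, 72, 73, 56, 46, 89, 74]
  50 vs smaller child 46 at index 11, swap → [70, 62, 39, 36, 21, 46, 48, 49, 72, 73, 56, 50, 89, 74]
sift down from index 1:
  62 vs smaller child 21 at index 4, swap → [70, 21, 39, 36, 62, 46, 48, 49, 72, 73, 56, 50, 89, 74]
  62 vs smaller child 56 at index 10, swap → [70, 21, 39, 36, 56, 46, 48, 49, 72, 73, 62, 50, 89, 74]
sift down from index 0:
  70 vs smaller child 21 at index 1, swap → [21, 70, 39, 36, 56, 46, 48, 49, 72, 73, 62, 50, 89, 74]
  70 vs smaller child 36 at index 3, swap → [21, 36, 39, 70, 56, 46, 48, 49, 72, 73, 62, 50, 89, 74]
  70 vs smaller child 49 at index 7, swap → [21, 36, 39, 49, 56, 46, 48, 70, 72, 73, 62, 50, 89, 74]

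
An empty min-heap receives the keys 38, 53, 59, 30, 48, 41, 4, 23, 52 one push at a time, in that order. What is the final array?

[4, 23, 30, 38, 48, 59, 41, 53, 52]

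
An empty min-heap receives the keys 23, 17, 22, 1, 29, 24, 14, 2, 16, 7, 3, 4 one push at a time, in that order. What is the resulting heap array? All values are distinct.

[1, 2, 4, 16, 3, 14, 22, 23, 17, 29, 7, 24]

Insert 23:
  append 23 at index 0 → [23] (no swap needed)
Insert 17:
  append 17 at index 1 → [23, 17]
  17 < parent 23 at index 0, swap → [17, 23]
Insert 22:
  append 22 at index 2 → [17, 23, 22] (no swap needed)
Insert 1:
  append 1 at index 3 → [17, 23, 22, 1]
  1 < parent 23 at index 1, swap → [17, 1, 22, 23]
  1 < parent 17 at index 0, swap → [1, 17, 22, 23]
Insert 29:
  append 29 at index 4 → [1, 17, 22, 23, 29] (no swap needed)
Insert 24:
  append 24 at index 5 → [1, 17, 22, 23, 29, 24] (no swap needed)
Insert 14:
  append 14 at index 6 → [1, 17, 22, 23, 29, 24, 14]
  14 < parent 22 at index 2, swap → [1, 17, 14, 23, 29, 24, 22]
Insert 2:
  append 2 at index 7 → [1, 17, 14, 23, 29, 24, 22, 2]
  2 < parent 23 at index 3, swap → [1, 17, 14, 2, 29, 24, 22, 23]
  2 < parent 17 at index 1, swap → [1, 2, 14, 17, 29, 24, 22, 23]
Insert 16:
  append 16 at index 8 → [1, 2, 14, 17, 29, 24, 22, 23, 16]
  16 < parent 17 at index 3, swap → [1, 2, 14, 16, 29, 24, 22, 23, 17]
Insert 7:
  append 7 at index 9 → [1, 2, 14, 16, 29, 24, 22, 23, 17, 7]
  7 < parent 29 at index 4, swap → [1, 2, 14, 16, 7, 24, 22, 23, 17, 29]
Insert 3:
  append 3 at index 10 → [1, 2, 14, 16, 7, 24, 22, 23, 17, 29, 3]
  3 < parent 7 at index 4, swap → [1, 2, 14, 16, 3, 24, 22, 23, 17, 29, 7]
Insert 4:
  append 4 at index 11 → [1, 2, 14, 16, 3, 24, 22, 23, 17, 29, 7, 4]
  4 < parent 24 at index 5, swap → [1, 2, 14, 16, 3, 4, 22, 23, 17, 29, 7, 24]
  4 < parent 14 at index 2, swap → [1, 2, 4, 16, 3, 14, 22, 23, 17, 29, 7, 24]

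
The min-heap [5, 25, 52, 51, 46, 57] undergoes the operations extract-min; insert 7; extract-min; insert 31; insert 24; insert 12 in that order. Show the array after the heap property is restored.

extract-min → returns 5:
  remove root 5; move last element 57 to root → [57, 25, 52, 51, 46]
  57 vs smaller child 25 at index 1, swap → [25, 57, 52, 51, 46]
  57 vs smaller child 46 at index 4, swap → [25, 46, 52, 51, 57]
insert 7:
  append 7 at index 5 → [25, 46, 52, 51, 57, 7]
  7 < parent 52 at index 2, swap → [25, 46, 7, 51, 57, 52]
  7 < parent 25 at index 0, swap → [7, 46, 25, 51, 57, 52]
extract-min → returns 7:
  remove root 7; move last element 52 to root → [52, 46, 25, 51, 57]
  52 vs smaller child 25 at index 2, swap → [25, 46, 52, 51, 57]
insert 31:
  append 31 at index 5 → [25, 46, 52, 51, 57, 31]
  31 < parent 52 at index 2, swap → [25, 46, 31, 51, 57, 52]
insert 24:
  append 24 at index 6 → [25, 46, 31, 51, 57, 52, 24]
  24 < parent 31 at index 2, swap → [25, 46, 24, 51, 57, 52, 31]
  24 < parent 25 at index 0, swap → [24, 46, 25, 51, 57, 52, 31]
insert 12:
  append 12 at index 7 → [24, 46, 25, 51, 57, 52, 31, 12]
  12 < parent 51 at index 3, swap → [24, 46, 25, 12, 57, 52, 31, 51]
  12 < parent 46 at index 1, swap → [24, 12, 25, 46, 57, 52, 31, 51]
  12 < parent 24 at index 0, swap → [12, 24, 25, 46, 57, 52, 31, 51]

[12, 24, 25, 46, 57, 52, 31, 51]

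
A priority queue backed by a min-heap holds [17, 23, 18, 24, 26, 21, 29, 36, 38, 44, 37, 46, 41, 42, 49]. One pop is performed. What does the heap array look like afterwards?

[18, 23, 21, 24, 26, 41, 29, 36, 38, 44, 37, 46, 49, 42]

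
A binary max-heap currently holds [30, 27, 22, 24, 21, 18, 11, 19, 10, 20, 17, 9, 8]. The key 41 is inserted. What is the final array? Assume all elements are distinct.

[41, 27, 30, 24, 21, 18, 22, 19, 10, 20, 17, 9, 8, 11]

append 41 at index 13 → [30, 27, 22, 24, 21, 18, 11, 19, 10, 20, 17, 9, 8, 41]
41 > parent 11 at index 6, swap → [30, 27, 22, 24, 21, 18, 41, 19, 10, 20, 17, 9, 8, 11]
41 > parent 22 at index 2, swap → [30, 27, 41, 24, 21, 18, 22, 19, 10, 20, 17, 9, 8, 11]
41 > parent 30 at index 0, swap → [41, 27, 30, 24, 21, 18, 22, 19, 10, 20, 17, 9, 8, 11]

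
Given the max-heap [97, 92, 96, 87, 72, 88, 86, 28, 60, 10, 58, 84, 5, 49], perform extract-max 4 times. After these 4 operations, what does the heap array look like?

[87, 72, 86, 60, 58, 84, 49, 28, 5, 10]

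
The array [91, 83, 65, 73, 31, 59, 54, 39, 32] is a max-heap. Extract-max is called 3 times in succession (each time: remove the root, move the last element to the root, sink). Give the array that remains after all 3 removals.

[65, 39, 59, 32, 31, 54]

extract-max #1 returns 91:
  remove root 91; move last element 32 to root → [32, 83, 65, 73, 31, 59, 54, 39]
  32 vs larger child 83 at index 1, swap → [83, 32, 65, 73, 31, 59, 54, 39]
  32 vs larger child 73 at index 3, swap → [83, 73, 65, 32, 31, 59, 54, 39]
  32 vs only child 39 at index 7, swap → [83, 73, 65, 39, 31, 59, 54, 32]
extract-max #2 returns 83:
  remove root 83; move last element 32 to root → [32, 73, 65, 39, 31, 59, 54]
  32 vs larger child 73 at index 1, swap → [73, 32, 65, 39, 31, 59, 54]
  32 vs larger child 39 at index 3, swap → [73, 39, 65, 32, 31, 59, 54]
extract-max #3 returns 73:
  remove root 73; move last element 54 to root → [54, 39, 65, 32, 31, 59]
  54 vs larger child 65 at index 2, swap → [65, 39, 54, 32, 31, 59]
  54 vs only child 59 at index 5, swap → [65, 39, 59, 32, 31, 54]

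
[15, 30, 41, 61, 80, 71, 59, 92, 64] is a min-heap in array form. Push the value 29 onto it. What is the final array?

[15, 29, 41, 61, 30, 71, 59, 92, 64, 80]

append 29 at index 9 → [15, 30, 41, 61, 80, 71, 59, 92, 64, 29]
29 < parent 80 at index 4, swap → [15, 30, 41, 61, 29, 71, 59, 92, 64, 80]
29 < parent 30 at index 1, swap → [15, 29, 41, 61, 30, 71, 59, 92, 64, 80]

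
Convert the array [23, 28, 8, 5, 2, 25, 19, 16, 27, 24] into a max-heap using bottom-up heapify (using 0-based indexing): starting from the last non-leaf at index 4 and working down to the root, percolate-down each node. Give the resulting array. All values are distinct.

[28, 27, 25, 23, 24, 8, 19, 16, 5, 2]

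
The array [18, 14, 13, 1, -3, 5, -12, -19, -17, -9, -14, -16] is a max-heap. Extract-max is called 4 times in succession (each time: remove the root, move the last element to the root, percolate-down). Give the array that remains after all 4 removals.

[1, -3, -9, -16, -17, -14, -12, -19]

extract-max #1 returns 18:
  remove root 18; move last element -16 to root → [-16, 14, 13, 1, -3, 5, -12, -19, -17, -9, -14]
  -16 vs larger child 14 at index 1, swap → [14, -16, 13, 1, -3, 5, -12, -19, -17, -9, -14]
  -16 vs larger child 1 at index 3, swap → [14, 1, 13, -16, -3, 5, -12, -19, -17, -9, -14]
extract-max #2 returns 14:
  remove root 14; move last element -14 to root → [-14, 1, 13, -16, -3, 5, -12, -19, -17, -9]
  -14 vs larger child 13 at index 2, swap → [13, 1, -14, -16, -3, 5, -12, -19, -17, -9]
  -14 vs larger child 5 at index 5, swap → [13, 1, 5, -16, -3, -14, -12, -19, -17, -9]
extract-max #3 returns 13:
  remove root 13; move last element -9 to root → [-9, 1, 5, -16, -3, -14, -12, -19, -17]
  -9 vs larger child 5 at index 2, swap → [5, 1, -9, -16, -3, -14, -12, -19, -17]
extract-max #4 returns 5:
  remove root 5; move last element -17 to root → [-17, 1, -9, -16, -3, -14, -12, -19]
  -17 vs larger child 1 at index 1, swap → [1, -17, -9, -16, -3, -14, -12, -19]
  -17 vs larger child -3 at index 4, swap → [1, -3, -9, -16, -17, -14, -12, -19]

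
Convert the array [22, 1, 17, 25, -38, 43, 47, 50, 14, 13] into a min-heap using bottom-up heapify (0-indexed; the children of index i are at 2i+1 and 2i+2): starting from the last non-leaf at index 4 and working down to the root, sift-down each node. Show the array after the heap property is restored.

[-38, 1, 17, 14, 13, 43, 47, 50, 25, 22]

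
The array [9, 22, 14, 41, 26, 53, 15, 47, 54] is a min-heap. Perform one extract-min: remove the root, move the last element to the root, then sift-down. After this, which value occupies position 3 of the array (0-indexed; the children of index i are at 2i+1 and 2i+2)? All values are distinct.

41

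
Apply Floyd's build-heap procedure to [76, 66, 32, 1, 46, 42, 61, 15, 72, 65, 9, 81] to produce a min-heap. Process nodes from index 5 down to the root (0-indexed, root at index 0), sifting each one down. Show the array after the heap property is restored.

sift down from index 5: already satisfies heap property
sift down from index 4:
  46 vs smaller child 9 at index 10, swap → [76, 66, 32, 1, 9, 42, 61, 15, 72, 65, 46, 81]
sift down from index 3: already satisfies heap property
sift down from index 2: already satisfies heap property
sift down from index 1:
  66 vs smaller child 1 at index 3, swap → [76, 1, 32, 66, 9, 42, 61, 15, 72, 65, 46, 81]
  66 vs smaller child 15 at index 7, swap → [76, 1, 32, 15, 9, 42, 61, 66, 72, 65, 46, 81]
sift down from index 0:
  76 vs smaller child 1 at index 1, swap → [1, 76, 32, 15, 9, 42, 61, 66, 72, 65, 46, 81]
  76 vs smaller child 9 at index 4, swap → [1, 9, 32, 15, 76, 42, 61, 66, 72, 65, 46, 81]
  76 vs smaller child 46 at index 10, swap → [1, 9, 32, 15, 46, 42, 61, 66, 72, 65, 76, 81]

[1, 9, 32, 15, 46, 42, 61, 66, 72, 65, 76, 81]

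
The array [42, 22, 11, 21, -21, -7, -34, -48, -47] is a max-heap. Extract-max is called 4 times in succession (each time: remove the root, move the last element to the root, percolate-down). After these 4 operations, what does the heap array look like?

[-7, -21, -34, -47, -48]

extract-max #1 returns 42:
  remove root 42; move last element -47 to root → [-47, 22, 11, 21, -21, -7, -34, -48]
  -47 vs larger child 22 at index 1, swap → [22, -47, 11, 21, -21, -7, -34, -48]
  -47 vs larger child 21 at index 3, swap → [22, 21, 11, -47, -21, -7, -34, -48]
extract-max #2 returns 22:
  remove root 22; move last element -48 to root → [-48, 21, 11, -47, -21, -7, -34]
  -48 vs larger child 21 at index 1, swap → [21, -48, 11, -47, -21, -7, -34]
  -48 vs larger child -21 at index 4, swap → [21, -21, 11, -47, -48, -7, -34]
extract-max #3 returns 21:
  remove root 21; move last element -34 to root → [-34, -21, 11, -47, -48, -7]
  -34 vs larger child 11 at index 2, swap → [11, -21, -34, -47, -48, -7]
  -34 vs only child -7 at index 5, swap → [11, -21, -7, -47, -48, -34]
extract-max #4 returns 11:
  remove root 11; move last element -34 to root → [-34, -21, -7, -47, -48]
  -34 vs larger child -7 at index 2, swap → [-7, -21, -34, -47, -48]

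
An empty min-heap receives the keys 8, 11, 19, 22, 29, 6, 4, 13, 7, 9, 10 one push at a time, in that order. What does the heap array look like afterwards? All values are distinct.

[4, 7, 6, 11, 9, 19, 8, 22, 13, 29, 10]

Insert 8:
  append 8 at index 0 → [8] (no swap needed)
Insert 11:
  append 11 at index 1 → [8, 11] (no swap needed)
Insert 19:
  append 19 at index 2 → [8, 11, 19] (no swap needed)
Insert 22:
  append 22 at index 3 → [8, 11, 19, 22] (no swap needed)
Insert 29:
  append 29 at index 4 → [8, 11, 19, 22, 29] (no swap needed)
Insert 6:
  append 6 at index 5 → [8, 11, 19, 22, 29, 6]
  6 < parent 19 at index 2, swap → [8, 11, 6, 22, 29, 19]
  6 < parent 8 at index 0, swap → [6, 11, 8, 22, 29, 19]
Insert 4:
  append 4 at index 6 → [6, 11, 8, 22, 29, 19, 4]
  4 < parent 8 at index 2, swap → [6, 11, 4, 22, 29, 19, 8]
  4 < parent 6 at index 0, swap → [4, 11, 6, 22, 29, 19, 8]
Insert 13:
  append 13 at index 7 → [4, 11, 6, 22, 29, 19, 8, 13]
  13 < parent 22 at index 3, swap → [4, 11, 6, 13, 29, 19, 8, 22]
Insert 7:
  append 7 at index 8 → [4, 11, 6, 13, 29, 19, 8, 22, 7]
  7 < parent 13 at index 3, swap → [4, 11, 6, 7, 29, 19, 8, 22, 13]
  7 < parent 11 at index 1, swap → [4, 7, 6, 11, 29, 19, 8, 22, 13]
Insert 9:
  append 9 at index 9 → [4, 7, 6, 11, 29, 19, 8, 22, 13, 9]
  9 < parent 29 at index 4, swap → [4, 7, 6, 11, 9, 19, 8, 22, 13, 29]
Insert 10:
  append 10 at index 10 → [4, 7, 6, 11, 9, 19, 8, 22, 13, 29, 10] (no swap needed)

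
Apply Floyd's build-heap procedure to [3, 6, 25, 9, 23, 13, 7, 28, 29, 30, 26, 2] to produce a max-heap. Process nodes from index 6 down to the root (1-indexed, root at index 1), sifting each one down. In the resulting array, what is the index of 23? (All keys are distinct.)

10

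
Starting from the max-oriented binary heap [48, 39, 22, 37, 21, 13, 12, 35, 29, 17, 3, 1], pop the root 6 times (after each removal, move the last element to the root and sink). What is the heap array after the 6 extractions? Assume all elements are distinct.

[21, 17, 13, 12, 3, 1]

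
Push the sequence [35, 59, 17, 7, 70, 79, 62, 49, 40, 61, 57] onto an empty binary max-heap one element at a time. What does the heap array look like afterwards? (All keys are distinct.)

[79, 61, 70, 49, 59, 17, 62, 7, 40, 35, 57]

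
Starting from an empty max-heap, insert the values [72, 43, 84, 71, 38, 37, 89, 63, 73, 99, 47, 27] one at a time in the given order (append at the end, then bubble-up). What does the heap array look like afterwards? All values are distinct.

Insert 72:
  append 72 at index 0 → [72] (no swap needed)
Insert 43:
  append 43 at index 1 → [72, 43] (no swap needed)
Insert 84:
  append 84 at index 2 → [72, 43, 84]
  84 > parent 72 at index 0, swap → [84, 43, 72]
Insert 71:
  append 71 at index 3 → [84, 43, 72, 71]
  71 > parent 43 at index 1, swap → [84, 71, 72, 43]
Insert 38:
  append 38 at index 4 → [84, 71, 72, 43, 38] (no swap needed)
Insert 37:
  append 37 at index 5 → [84, 71, 72, 43, 38, 37] (no swap needed)
Insert 89:
  append 89 at index 6 → [84, 71, 72, 43, 38, 37, 89]
  89 > parent 72 at index 2, swap → [84, 71, 89, 43, 38, 37, 72]
  89 > parent 84 at index 0, swap → [89, 71, 84, 43, 38, 37, 72]
Insert 63:
  append 63 at index 7 → [89, 71, 84, 43, 38, 37, 72, 63]
  63 > parent 43 at index 3, swap → [89, 71, 84, 63, 38, 37, 72, 43]
Insert 73:
  append 73 at index 8 → [89, 71, 84, 63, 38, 37, 72, 43, 73]
  73 > parent 63 at index 3, swap → [89, 71, 84, 73, 38, 37, 72, 43, 63]
  73 > parent 71 at index 1, swap → [89, 73, 84, 71, 38, 37, 72, 43, 63]
Insert 99:
  append 99 at index 9 → [89, 73, 84, 71, 38, 37, 72, 43, 63, 99]
  99 > parent 38 at index 4, swap → [89, 73, 84, 71, 99, 37, 72, 43, 63, 38]
  99 > parent 73 at index 1, swap → [89, 99, 84, 71, 73, 37, 72, 43, 63, 38]
  99 > parent 89 at index 0, swap → [99, 89, 84, 71, 73, 37, 72, 43, 63, 38]
Insert 47:
  append 47 at index 10 → [99, 89, 84, 71, 73, 37, 72, 43, 63, 38, 47] (no swap needed)
Insert 27:
  append 27 at index 11 → [99, 89, 84, 71, 73, 37, 72, 43, 63, 38, 47, 27] (no swap needed)

[99, 89, 84, 71, 73, 37, 72, 43, 63, 38, 47, 27]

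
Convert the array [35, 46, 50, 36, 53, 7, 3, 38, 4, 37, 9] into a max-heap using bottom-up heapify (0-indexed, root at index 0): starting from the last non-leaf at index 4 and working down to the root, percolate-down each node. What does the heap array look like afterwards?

[53, 46, 50, 38, 37, 7, 3, 36, 4, 35, 9]

sift down from index 4: already satisfies heap property
sift down from index 3:
  36 vs larger child 38 at index 7, swap → [35, 46, 50, 38, 53, 7, 3, 36, 4, 37, 9]
sift down from index 2: already satisfies heap property
sift down from index 1:
  46 vs larger child 53 at index 4, swap → [35, 53, 50, 38, 46, 7, 3, 36, 4, 37, 9]
sift down from index 0:
  35 vs larger child 53 at index 1, swap → [53, 35, 50, 38, 46, 7, 3, 36, 4, 37, 9]
  35 vs larger child 46 at index 4, swap → [53, 46, 50, 38, 35, 7, 3, 36, 4, 37, 9]
  35 vs larger child 37 at index 9, swap → [53, 46, 50, 38, 37, 7, 3, 36, 4, 35, 9]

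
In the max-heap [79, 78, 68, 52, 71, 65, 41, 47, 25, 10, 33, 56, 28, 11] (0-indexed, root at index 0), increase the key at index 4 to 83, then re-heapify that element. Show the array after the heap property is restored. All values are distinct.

set index 4 from 71 to 83 → [79, 78, 68, 52, 83, 65, 41, 47, 25, 10, 33, 56, 28, 11]
83 > parent 78 at index 1, swap → [79, 83, 68, 52, 78, 65, 41, 47, 25, 10, 33, 56, 28, 11]
83 > parent 79 at index 0, swap → [83, 79, 68, 52, 78, 65, 41, 47, 25, 10, 33, 56, 28, 11]

[83, 79, 68, 52, 78, 65, 41, 47, 25, 10, 33, 56, 28, 11]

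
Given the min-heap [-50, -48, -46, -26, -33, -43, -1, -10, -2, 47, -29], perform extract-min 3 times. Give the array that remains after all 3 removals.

[-43, -33, -2, -26, -29, 47, -1, -10]

extract-min #1 returns -50:
  remove root -50; move last element -29 to root → [-29, -48, -46, -26, -33, -43, -1, -10, -2, 47]
  -29 vs smaller child -48 at index 1, swap → [-48, -29, -46, -26, -33, -43, -1, -10, -2, 47]
  -29 vs smaller child -33 at index 4, swap → [-48, -33, -46, -26, -29, -43, -1, -10, -2, 47]
extract-min #2 returns -48:
  remove root -48; move last element 47 to root → [47, -33, -46, -26, -29, -43, -1, -10, -2]
  47 vs smaller child -46 at index 2, swap → [-46, -33, 47, -26, -29, -43, -1, -10, -2]
  47 vs smaller child -43 at index 5, swap → [-46, -33, -43, -26, -29, 47, -1, -10, -2]
extract-min #3 returns -46:
  remove root -46; move last element -2 to root → [-2, -33, -43, -26, -29, 47, -1, -10]
  -2 vs smaller child -43 at index 2, swap → [-43, -33, -2, -26, -29, 47, -1, -10]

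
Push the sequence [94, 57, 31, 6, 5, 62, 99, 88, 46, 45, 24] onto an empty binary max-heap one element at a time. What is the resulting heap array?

Insert 94:
  append 94 at index 0 → [94] (no swap needed)
Insert 57:
  append 57 at index 1 → [94, 57] (no swap needed)
Insert 31:
  append 31 at index 2 → [94, 57, 31] (no swap needed)
Insert 6:
  append 6 at index 3 → [94, 57, 31, 6] (no swap needed)
Insert 5:
  append 5 at index 4 → [94, 57, 31, 6, 5] (no swap needed)
Insert 62:
  append 62 at index 5 → [94, 57, 31, 6, 5, 62]
  62 > parent 31 at index 2, swap → [94, 57, 62, 6, 5, 31]
Insert 99:
  append 99 at index 6 → [94, 57, 62, 6, 5, 31, 99]
  99 > parent 62 at index 2, swap → [94, 57, 99, 6, 5, 31, 62]
  99 > parent 94 at index 0, swap → [99, 57, 94, 6, 5, 31, 62]
Insert 88:
  append 88 at index 7 → [99, 57, 94, 6, 5, 31, 62, 88]
  88 > parent 6 at index 3, swap → [99, 57, 94, 88, 5, 31, 62, 6]
  88 > parent 57 at index 1, swap → [99, 88, 94, 57, 5, 31, 62, 6]
Insert 46:
  append 46 at index 8 → [99, 88, 94, 57, 5, 31, 62, 6, 46] (no swap needed)
Insert 45:
  append 45 at index 9 → [99, 88, 94, 57, 5, 31, 62, 6, 46, 45]
  45 > parent 5 at index 4, swap → [99, 88, 94, 57, 45, 31, 62, 6, 46, 5]
Insert 24:
  append 24 at index 10 → [99, 88, 94, 57, 45, 31, 62, 6, 46, 5, 24] (no swap needed)

[99, 88, 94, 57, 45, 31, 62, 6, 46, 5, 24]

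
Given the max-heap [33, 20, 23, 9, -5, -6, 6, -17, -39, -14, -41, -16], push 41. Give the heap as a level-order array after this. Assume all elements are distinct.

append 41 at index 12 → [33, 20, 23, 9, -5, -6, 6, -17, -39, -14, -41, -16, 41]
41 > parent -6 at index 5, swap → [33, 20, 23, 9, -5, 41, 6, -17, -39, -14, -41, -16, -6]
41 > parent 23 at index 2, swap → [33, 20, 41, 9, -5, 23, 6, -17, -39, -14, -41, -16, -6]
41 > parent 33 at index 0, swap → [41, 20, 33, 9, -5, 23, 6, -17, -39, -14, -41, -16, -6]

[41, 20, 33, 9, -5, 23, 6, -17, -39, -14, -41, -16, -6]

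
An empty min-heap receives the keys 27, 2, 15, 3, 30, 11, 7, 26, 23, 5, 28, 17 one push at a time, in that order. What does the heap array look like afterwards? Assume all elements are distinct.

[2, 3, 7, 23, 5, 15, 11, 27, 26, 30, 28, 17]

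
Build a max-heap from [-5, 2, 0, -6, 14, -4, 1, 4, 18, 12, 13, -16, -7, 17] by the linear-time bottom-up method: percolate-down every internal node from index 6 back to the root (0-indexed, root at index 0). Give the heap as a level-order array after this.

[18, 14, 17, 4, 13, -4, 1, 2, -6, 12, -5, -16, -7, 0]

sift down from index 6:
  1 vs only child 17 at index 13, swap → [-5, 2, 0, -6, 14, -4, 17, 4, 18, 12, 13, -16, -7, 1]
sift down from index 5: already satisfies heap property
sift down from index 4: already satisfies heap property
sift down from index 3:
  -6 vs larger child 18 at index 8, swap → [-5, 2, 0, 18, 14, -4, 17, 4, -6, 12, 13, -16, -7, 1]
sift down from index 2:
  0 vs larger child 17 at index 6, swap → [-5, 2, 17, 18, 14, -4, 0, 4, -6, 12, 13, -16, -7, 1]
  0 vs only child 1 at index 13, swap → [-5, 2, 17, 18, 14, -4, 1, 4, -6, 12, 13, -16, -7, 0]
sift down from index 1:
  2 vs larger child 18 at index 3, swap → [-5, 18, 17, 2, 14, -4, 1, 4, -6, 12, 13, -16, -7, 0]
  2 vs larger child 4 at index 7, swap → [-5, 18, 17, 4, 14, -4, 1, 2, -6, 12, 13, -16, -7, 0]
sift down from index 0:
  -5 vs larger child 18 at index 1, swap → [18, -5, 17, 4, 14, -4, 1, 2, -6, 12, 13, -16, -7, 0]
  -5 vs larger child 14 at index 4, swap → [18, 14, 17, 4, -5, -4, 1, 2, -6, 12, 13, -16, -7, 0]
  -5 vs larger child 13 at index 10, swap → [18, 14, 17, 4, 13, -4, 1, 2, -6, 12, -5, -16, -7, 0]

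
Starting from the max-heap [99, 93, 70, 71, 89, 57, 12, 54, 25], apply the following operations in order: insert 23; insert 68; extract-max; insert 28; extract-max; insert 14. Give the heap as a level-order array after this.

[89, 71, 70, 54, 68, 57, 12, 28, 25, 23, 14]

insert 23:
  append 23 at index 9 → [99, 93, 70, 71, 89, 57, 12, 54, 25, 23] (no swap needed)
insert 68:
  append 68 at index 10 → [99, 93, 70, 71, 89, 57, 12, 54, 25, 23, 68] (no swap needed)
extract-max → returns 99:
  remove root 99; move last element 68 to root → [68, 93, 70, 71, 89, 57, 12, 54, 25, 23]
  68 vs larger child 93 at index 1, swap → [93, 68, 70, 71, 89, 57, 12, 54, 25, 23]
  68 vs larger child 89 at index 4, swap → [93, 89, 70, 71, 68, 57, 12, 54, 25, 23]
insert 28:
  append 28 at index 10 → [93, 89, 70, 71, 68, 57, 12, 54, 25, 23, 28] (no swap needed)
extract-max → returns 93:
  remove root 93; move last element 28 to root → [28, 89, 70, 71, 68, 57, 12, 54, 25, 23]
  28 vs larger child 89 at index 1, swap → [89, 28, 70, 71, 68, 57, 12, 54, 25, 23]
  28 vs larger child 71 at index 3, swap → [89, 71, 70, 28, 68, 57, 12, 54, 25, 23]
  28 vs larger child 54 at index 7, swap → [89, 71, 70, 54, 68, 57, 12, 28, 25, 23]
insert 14:
  append 14 at index 10 → [89, 71, 70, 54, 68, 57, 12, 28, 25, 23, 14] (no swap needed)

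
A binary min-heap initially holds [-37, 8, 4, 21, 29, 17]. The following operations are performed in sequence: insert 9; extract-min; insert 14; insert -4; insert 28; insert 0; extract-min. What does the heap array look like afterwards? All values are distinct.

[0, 4, 9, 8, 29, 17, 14, 21, 28]

insert 9:
  append 9 at index 6 → [-37, 8, 4, 21, 29, 17, 9] (no swap needed)
extract-min → returns -37:
  remove root -37; move last element 9 to root → [9, 8, 4, 21, 29, 17]
  9 vs smaller child 4 at index 2, swap → [4, 8, 9, 21, 29, 17]
insert 14:
  append 14 at index 6 → [4, 8, 9, 21, 29, 17, 14] (no swap needed)
insert -4:
  append -4 at index 7 → [4, 8, 9, 21, 29, 17, 14, -4]
  -4 < parent 21 at index 3, swap → [4, 8, 9, -4, 29, 17, 14, 21]
  -4 < parent 8 at index 1, swap → [4, -4, 9, 8, 29, 17, 14, 21]
  -4 < parent 4 at index 0, swap → [-4, 4, 9, 8, 29, 17, 14, 21]
insert 28:
  append 28 at index 8 → [-4, 4, 9, 8, 29, 17, 14, 21, 28] (no swap needed)
insert 0:
  append 0 at index 9 → [-4, 4, 9, 8, 29, 17, 14, 21, 28, 0]
  0 < parent 29 at index 4, swap → [-4, 4, 9, 8, 0, 17, 14, 21, 28, 29]
  0 < parent 4 at index 1, swap → [-4, 0, 9, 8, 4, 17, 14, 21, 28, 29]
extract-min → returns -4:
  remove root -4; move last element 29 to root → [29, 0, 9, 8, 4, 17, 14, 21, 28]
  29 vs smaller child 0 at index 1, swap → [0, 29, 9, 8, 4, 17, 14, 21, 28]
  29 vs smaller child 4 at index 4, swap → [0, 4, 9, 8, 29, 17, 14, 21, 28]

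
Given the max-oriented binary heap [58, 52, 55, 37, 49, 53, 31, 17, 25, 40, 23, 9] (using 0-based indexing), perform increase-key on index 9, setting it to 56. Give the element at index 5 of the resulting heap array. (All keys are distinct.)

set index 9 from 40 to 56 → [58, 52, 55, 37, 49, 53, 31, 17, 25, 56, 23, 9]
56 > parent 49 at index 4, swap → [58, 52, 55, 37, 56, 53, 31, 17, 25, 49, 23, 9]
56 > parent 52 at index 1, swap → [58, 56, 55, 37, 52, 53, 31, 17, 25, 49, 23, 9]
resulting array: [58, 56, 55, 37, 52, 53, 31, 17, 25, 49, 23, 9]

53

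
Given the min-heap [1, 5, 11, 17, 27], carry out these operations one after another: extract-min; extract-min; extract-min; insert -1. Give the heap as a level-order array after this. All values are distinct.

extract-min → returns 1:
  remove root 1; move last element 27 to root → [27, 5, 11, 17]
  27 vs smaller child 5 at index 1, swap → [5, 27, 11, 17]
  27 vs only child 17 at index 3, swap → [5, 17, 11, 27]
extract-min → returns 5:
  remove root 5; move last element 27 to root → [27, 17, 11]
  27 vs smaller child 11 at index 2, swap → [11, 17, 27]
extract-min → returns 11:
  remove root 11; move last element 27 to root → [27, 17]
  27 vs only child 17 at index 1, swap → [17, 27]
insert -1:
  append -1 at index 2 → [17, 27, -1]
  -1 < parent 17 at index 0, swap → [-1, 27, 17]

[-1, 27, 17]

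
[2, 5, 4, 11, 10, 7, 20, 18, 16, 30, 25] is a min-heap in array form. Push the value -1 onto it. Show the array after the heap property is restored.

append -1 at index 11 → [2, 5, 4, 11, 10, 7, 20, 18, 16, 30, 25, -1]
-1 < parent 7 at index 5, swap → [2, 5, 4, 11, 10, -1, 20, 18, 16, 30, 25, 7]
-1 < parent 4 at index 2, swap → [2, 5, -1, 11, 10, 4, 20, 18, 16, 30, 25, 7]
-1 < parent 2 at index 0, swap → [-1, 5, 2, 11, 10, 4, 20, 18, 16, 30, 25, 7]

[-1, 5, 2, 11, 10, 4, 20, 18, 16, 30, 25, 7]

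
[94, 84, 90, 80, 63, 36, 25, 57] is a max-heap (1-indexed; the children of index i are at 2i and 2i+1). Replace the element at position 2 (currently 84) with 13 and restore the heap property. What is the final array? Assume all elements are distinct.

[94, 80, 90, 57, 63, 36, 25, 13]

set index 2 from 84 to 13 → [94, 13, 90, 80, 63, 36, 25, 57]
13 vs larger child 80 at index 4, swap → [94, 80, 90, 13, 63, 36, 25, 57]
13 vs only child 57 at index 8, swap → [94, 80, 90, 57, 63, 36, 25, 13]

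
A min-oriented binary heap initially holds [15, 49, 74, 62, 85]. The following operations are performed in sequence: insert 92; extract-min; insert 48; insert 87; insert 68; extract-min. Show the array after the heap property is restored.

[49, 62, 74, 68, 85, 92, 87]

insert 92:
  append 92 at index 5 → [15, 49, 74, 62, 85, 92] (no swap needed)
extract-min → returns 15:
  remove root 15; move last element 92 to root → [92, 49, 74, 62, 85]
  92 vs smaller child 49 at index 1, swap → [49, 92, 74, 62, 85]
  92 vs smaller child 62 at index 3, swap → [49, 62, 74, 92, 85]
insert 48:
  append 48 at index 5 → [49, 62, 74, 92, 85, 48]
  48 < parent 74 at index 2, swap → [49, 62, 48, 92, 85, 74]
  48 < parent 49 at index 0, swap → [48, 62, 49, 92, 85, 74]
insert 87:
  append 87 at index 6 → [48, 62, 49, 92, 85, 74, 87] (no swap needed)
insert 68:
  append 68 at index 7 → [48, 62, 49, 92, 85, 74, 87, 68]
  68 < parent 92 at index 3, swap → [48, 62, 49, 68, 85, 74, 87, 92]
extract-min → returns 48:
  remove root 48; move last element 92 to root → [92, 62, 49, 68, 85, 74, 87]
  92 vs smaller child 49 at index 2, swap → [49, 62, 92, 68, 85, 74, 87]
  92 vs smaller child 74 at index 5, swap → [49, 62, 74, 68, 85, 92, 87]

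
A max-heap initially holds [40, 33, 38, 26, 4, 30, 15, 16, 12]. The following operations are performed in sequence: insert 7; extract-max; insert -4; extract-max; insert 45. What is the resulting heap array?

[45, 33, 30, 16, 26, 4, 15, -4, 12, 7]

insert 7:
  append 7 at index 9 → [40, 33, 38, 26, 4, 30, 15, 16, 12, 7]
  7 > parent 4 at index 4, swap → [40, 33, 38, 26, 7, 30, 15, 16, 12, 4]
extract-max → returns 40:
  remove root 40; move last element 4 to root → [4, 33, 38, 26, 7, 30, 15, 16, 12]
  4 vs larger child 38 at index 2, swap → [38, 33, 4, 26, 7, 30, 15, 16, 12]
  4 vs larger child 30 at index 5, swap → [38, 33, 30, 26, 7, 4, 15, 16, 12]
insert -4:
  append -4 at index 9 → [38, 33, 30, 26, 7, 4, 15, 16, 12, -4] (no swap needed)
extract-max → returns 38:
  remove root 38; move last element -4 to root → [-4, 33, 30, 26, 7, 4, 15, 16, 12]
  -4 vs larger child 33 at index 1, swap → [33, -4, 30, 26, 7, 4, 15, 16, 12]
  -4 vs larger child 26 at index 3, swap → [33, 26, 30, -4, 7, 4, 15, 16, 12]
  -4 vs larger child 16 at index 7, swap → [33, 26, 30, 16, 7, 4, 15, -4, 12]
insert 45:
  append 45 at index 9 → [33, 26, 30, 16, 7, 4, 15, -4, 12, 45]
  45 > parent 7 at index 4, swap → [33, 26, 30, 16, 45, 4, 15, -4, 12, 7]
  45 > parent 26 at index 1, swap → [33, 45, 30, 16, 26, 4, 15, -4, 12, 7]
  45 > parent 33 at index 0, swap → [45, 33, 30, 16, 26, 4, 15, -4, 12, 7]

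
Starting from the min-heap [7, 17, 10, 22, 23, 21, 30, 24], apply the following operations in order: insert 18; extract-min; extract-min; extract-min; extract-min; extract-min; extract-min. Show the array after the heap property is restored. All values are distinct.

[23, 24, 30]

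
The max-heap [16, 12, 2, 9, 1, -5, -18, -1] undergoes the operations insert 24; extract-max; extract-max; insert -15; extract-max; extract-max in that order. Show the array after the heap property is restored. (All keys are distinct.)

[2, 1, -5, -1, -15, -18]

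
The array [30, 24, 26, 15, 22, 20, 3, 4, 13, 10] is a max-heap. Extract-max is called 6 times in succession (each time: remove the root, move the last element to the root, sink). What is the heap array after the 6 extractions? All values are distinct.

extract-max #1 returns 30:
  remove root 30; move last element 10 to root → [10, 24, 26, 15, 22, 20, 3, 4, 13]
  10 vs larger child 26 at index 2, swap → [26, 24, 10, 15, 22, 20, 3, 4, 13]
  10 vs larger child 20 at index 5, swap → [26, 24, 20, 15, 22, 10, 3, 4, 13]
extract-max #2 returns 26:
  remove root 26; move last element 13 to root → [13, 24, 20, 15, 22, 10, 3, 4]
  13 vs larger child 24 at index 1, swap → [24, 13, 20, 15, 22, 10, 3, 4]
  13 vs larger child 22 at index 4, swap → [24, 22, 20, 15, 13, 10, 3, 4]
extract-max #3 returns 24:
  remove root 24; move last element 4 to root → [4, 22, 20, 15, 13, 10, 3]
  4 vs larger child 22 at index 1, swap → [22, 4, 20, 15, 13, 10, 3]
  4 vs larger child 15 at index 3, swap → [22, 15, 20, 4, 13, 10, 3]
extract-max #4 returns 22:
  remove root 22; move last element 3 to root → [3, 15, 20, 4, 13, 10]
  3 vs larger child 20 at index 2, swap → [20, 15, 3, 4, 13, 10]
  3 vs only child 10 at index 5, swap → [20, 15, 10, 4, 13, 3]
extract-max #5 returns 20:
  remove root 20; move last element 3 to root → [3, 15, 10, 4, 13]
  3 vs larger child 15 at index 1, swap → [15, 3, 10, 4, 13]
  3 vs larger child 13 at index 4, swap → [15, 13, 10, 4, 3]
extract-max #6 returns 15:
  remove root 15; move last element 3 to root → [3, 13, 10, 4]
  3 vs larger child 13 at index 1, swap → [13, 3, 10, 4]
  3 vs only child 4 at index 3, swap → [13, 4, 10, 3]

[13, 4, 10, 3]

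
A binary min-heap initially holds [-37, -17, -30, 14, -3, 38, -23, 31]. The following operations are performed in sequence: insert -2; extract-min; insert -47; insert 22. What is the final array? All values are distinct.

insert -2:
  append -2 at index 8 → [-37, -17, -30, 14, -3, 38, -23, 31, -2]
  -2 < parent 14 at index 3, swap → [-37, -17, -30, -2, -3, 38, -23, 31, 14]
extract-min → returns -37:
  remove root -37; move last element 14 to root → [14, -17, -30, -2, -3, 38, -23, 31]
  14 vs smaller child -30 at index 2, swap → [-30, -17, 14, -2, -3, 38, -23, 31]
  14 vs smaller child -23 at index 6, swap → [-30, -17, -23, -2, -3, 38, 14, 31]
insert -47:
  append -47 at index 8 → [-30, -17, -23, -2, -3, 38, 14, 31, -47]
  -47 < parent -2 at index 3, swap → [-30, -17, -23, -47, -3, 38, 14, 31, -2]
  -47 < parent -17 at index 1, swap → [-30, -47, -23, -17, -3, 38, 14, 31, -2]
  -47 < parent -30 at index 0, swap → [-47, -30, -23, -17, -3, 38, 14, 31, -2]
insert 22:
  append 22 at index 9 → [-47, -30, -23, -17, -3, 38, 14, 31, -2, 22] (no swap needed)

[-47, -30, -23, -17, -3, 38, 14, 31, -2, 22]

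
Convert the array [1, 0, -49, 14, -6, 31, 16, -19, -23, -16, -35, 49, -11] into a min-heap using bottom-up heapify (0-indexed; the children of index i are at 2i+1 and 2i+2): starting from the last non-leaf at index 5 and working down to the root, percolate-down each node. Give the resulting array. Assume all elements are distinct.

[-49, -35, -11, -23, -16, 1, 16, -19, 14, 0, -6, 49, 31]

sift down from index 5:
  31 vs smaller child -11 at index 12, swap → [1, 0, -49, 14, -6, -11, 16, -19, -23, -16, -35, 49, 31]
sift down from index 4:
  -6 vs smaller child -35 at index 10, swap → [1, 0, -49, 14, -35, -11, 16, -19, -23, -16, -6, 49, 31]
sift down from index 3:
  14 vs smaller child -23 at index 8, swap → [1, 0, -49, -23, -35, -11, 16, -19, 14, -16, -6, 49, 31]
sift down from index 2: already satisfies heap property
sift down from index 1:
  0 vs smaller child -35 at index 4, swap → [1, -35, -49, -23, 0, -11, 16, -19, 14, -16, -6, 49, 31]
  0 vs smaller child -16 at index 9, swap → [1, -35, -49, -23, -16, -11, 16, -19, 14, 0, -6, 49, 31]
sift down from index 0:
  1 vs smaller child -49 at index 2, swap → [-49, -35, 1, -23, -16, -11, 16, -19, 14, 0, -6, 49, 31]
  1 vs smaller child -11 at index 5, swap → [-49, -35, -11, -23, -16, 1, 16, -19, 14, 0, -6, 49, 31]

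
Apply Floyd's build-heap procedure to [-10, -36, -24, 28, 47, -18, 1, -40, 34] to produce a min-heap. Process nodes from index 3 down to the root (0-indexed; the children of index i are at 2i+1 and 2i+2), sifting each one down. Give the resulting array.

[-40, -36, -24, -10, 47, -18, 1, 28, 34]

sift down from index 3:
  28 vs smaller child -40 at index 7, swap → [-10, -36, -24, -40, 47, -18, 1, 28, 34]
sift down from index 2: already satisfies heap property
sift down from index 1:
  -36 vs smaller child -40 at index 3, swap → [-10, -40, -24, -36, 47, -18, 1, 28, 34]
sift down from index 0:
  -10 vs smaller child -40 at index 1, swap → [-40, -10, -24, -36, 47, -18, 1, 28, 34]
  -10 vs smaller child -36 at index 3, swap → [-40, -36, -24, -10, 47, -18, 1, 28, 34]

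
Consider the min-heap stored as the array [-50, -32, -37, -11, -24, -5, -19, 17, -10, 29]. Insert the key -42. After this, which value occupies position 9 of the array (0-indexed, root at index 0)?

append -42 at index 10 → [-50, -32, -37, -11, -24, -5, -19, 17, -10, 29, -42]
-42 < parent -24 at index 4, swap → [-50, -32, -37, -11, -42, -5, -19, 17, -10, 29, -24]
-42 < parent -32 at index 1, swap → [-50, -42, -37, -11, -32, -5, -19, 17, -10, 29, -24]
resulting array: [-50, -42, -37, -11, -32, -5, -19, 17, -10, 29, -24]

29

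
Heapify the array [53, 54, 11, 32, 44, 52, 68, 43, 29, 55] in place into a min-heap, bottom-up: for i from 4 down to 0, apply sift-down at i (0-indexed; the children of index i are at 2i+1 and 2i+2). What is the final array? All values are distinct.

[11, 29, 52, 32, 44, 53, 68, 43, 54, 55]

sift down from index 4: already satisfies heap property
sift down from index 3:
  32 vs smaller child 29 at index 8, swap → [53, 54, 11, 29, 44, 52, 68, 43, 32, 55]
sift down from index 2: already satisfies heap property
sift down from index 1:
  54 vs smaller child 29 at index 3, swap → [53, 29, 11, 54, 44, 52, 68, 43, 32, 55]
  54 vs smaller child 32 at index 8, swap → [53, 29, 11, 32, 44, 52, 68, 43, 54, 55]
sift down from index 0:
  53 vs smaller child 11 at index 2, swap → [11, 29, 53, 32, 44, 52, 68, 43, 54, 55]
  53 vs smaller child 52 at index 5, swap → [11, 29, 52, 32, 44, 53, 68, 43, 54, 55]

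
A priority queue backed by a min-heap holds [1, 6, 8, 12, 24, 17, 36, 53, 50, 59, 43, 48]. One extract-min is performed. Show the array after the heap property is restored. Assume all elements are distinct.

[6, 12, 8, 48, 24, 17, 36, 53, 50, 59, 43]

remove root 1; move last element 48 to root → [48, 6, 8, 12, 24, 17, 36, 53, 50, 59, 43]
48 vs smaller child 6 at index 1, swap → [6, 48, 8, 12, 24, 17, 36, 53, 50, 59, 43]
48 vs smaller child 12 at index 3, swap → [6, 12, 8, 48, 24, 17, 36, 53, 50, 59, 43]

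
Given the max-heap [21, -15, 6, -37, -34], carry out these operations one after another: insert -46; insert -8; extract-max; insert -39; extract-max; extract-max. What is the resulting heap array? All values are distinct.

insert -46:
  append -46 at index 5 → [21, -15, 6, -37, -34, -46] (no swap needed)
insert -8:
  append -8 at index 6 → [21, -15, 6, -37, -34, -46, -8] (no swap needed)
extract-max → returns 21:
  remove root 21; move last element -8 to root → [-8, -15, 6, -37, -34, -46]
  -8 vs larger child 6 at index 2, swap → [6, -15, -8, -37, -34, -46]
insert -39:
  append -39 at index 6 → [6, -15, -8, -37, -34, -46, -39] (no swap needed)
extract-max → returns 6:
  remove root 6; move last element -39 to root → [-39, -15, -8, -37, -34, -46]
  -39 vs larger child -8 at index 2, swap → [-8, -15, -39, -37, -34, -46]
extract-max → returns -8:
  remove root -8; move last element -46 to root → [-46, -15, -39, -37, -34]
  -46 vs larger child -15 at index 1, swap → [-15, -46, -39, -37, -34]
  -46 vs larger child -34 at index 4, swap → [-15, -34, -39, -37, -46]

[-15, -34, -39, -37, -46]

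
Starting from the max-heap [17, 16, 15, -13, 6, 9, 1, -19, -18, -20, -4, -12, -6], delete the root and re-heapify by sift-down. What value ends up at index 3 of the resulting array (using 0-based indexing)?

remove root 17; move last element -6 to root → [-6, 16, 15, -13, 6, 9, 1, -19, -18, -20, -4, -12]
-6 vs larger child 16 at index 1, swap → [16, -6, 15, -13, 6, 9, 1, -19, -18, -20, -4, -12]
-6 vs larger child 6 at index 4, swap → [16, 6, 15, -13, -6, 9, 1, -19, -18, -20, -4, -12]
-6 vs larger child -4 at index 10, swap → [16, 6, 15, -13, -4, 9, 1, -19, -18, -20, -6, -12]
resulting array: [16, 6, 15, -13, -4, 9, 1, -19, -18, -20, -6, -12]

-13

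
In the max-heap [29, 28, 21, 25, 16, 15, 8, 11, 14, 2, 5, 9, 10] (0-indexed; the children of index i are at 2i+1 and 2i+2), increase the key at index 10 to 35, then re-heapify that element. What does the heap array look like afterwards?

set index 10 from 5 to 35 → [29, 28, 21, 25, 16, 15, 8, 11, 14, 2, 35, 9, 10]
35 > parent 16 at index 4, swap → [29, 28, 21, 25, 35, 15, 8, 11, 14, 2, 16, 9, 10]
35 > parent 28 at index 1, swap → [29, 35, 21, 25, 28, 15, 8, 11, 14, 2, 16, 9, 10]
35 > parent 29 at index 0, swap → [35, 29, 21, 25, 28, 15, 8, 11, 14, 2, 16, 9, 10]

[35, 29, 21, 25, 28, 15, 8, 11, 14, 2, 16, 9, 10]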